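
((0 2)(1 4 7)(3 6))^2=(1 7 4)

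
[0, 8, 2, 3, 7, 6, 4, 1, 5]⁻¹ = [0, 7, 2, 3, 6, 8, 5, 4, 1]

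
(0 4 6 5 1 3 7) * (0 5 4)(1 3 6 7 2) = (1 6 4 7 5 3 2)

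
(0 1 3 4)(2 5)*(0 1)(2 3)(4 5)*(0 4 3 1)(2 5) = (0 4)(1 5)(2 3)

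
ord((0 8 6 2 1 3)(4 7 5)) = 6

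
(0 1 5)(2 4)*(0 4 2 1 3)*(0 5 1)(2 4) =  (0 3 5 2 4)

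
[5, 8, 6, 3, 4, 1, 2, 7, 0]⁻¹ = [8, 5, 6, 3, 4, 0, 2, 7, 1]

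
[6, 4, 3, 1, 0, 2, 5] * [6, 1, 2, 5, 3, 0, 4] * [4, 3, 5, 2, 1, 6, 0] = [1, 2, 6, 3, 0, 5, 4]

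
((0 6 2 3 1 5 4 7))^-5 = (0 3 4 6 1 7 2 5)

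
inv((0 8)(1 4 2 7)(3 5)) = (0 8)(1 7 2 4)(3 5)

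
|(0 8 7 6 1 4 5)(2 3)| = 14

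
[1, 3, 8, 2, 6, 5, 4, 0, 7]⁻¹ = [7, 0, 3, 1, 6, 5, 4, 8, 2]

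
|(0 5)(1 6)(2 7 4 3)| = 4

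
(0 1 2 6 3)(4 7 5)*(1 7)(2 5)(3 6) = (0 7 2 3)(1 5 4)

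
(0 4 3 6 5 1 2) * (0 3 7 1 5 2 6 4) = (1 6 2 3 4 7)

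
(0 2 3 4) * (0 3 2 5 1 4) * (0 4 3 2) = (0 5 1 3 4 2)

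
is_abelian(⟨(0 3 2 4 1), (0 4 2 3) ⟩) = no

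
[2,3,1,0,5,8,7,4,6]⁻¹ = [3,2,0,1,7,4,8,6,5]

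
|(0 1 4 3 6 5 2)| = 7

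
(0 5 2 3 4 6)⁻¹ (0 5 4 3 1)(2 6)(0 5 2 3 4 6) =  (0 3)(1 5 2 6 4)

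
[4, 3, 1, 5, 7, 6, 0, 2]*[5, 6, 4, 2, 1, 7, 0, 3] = [1, 2, 6, 7, 3, 0, 5, 4]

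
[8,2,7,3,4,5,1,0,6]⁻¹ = [7,6,1,3,4,5,8,2,0]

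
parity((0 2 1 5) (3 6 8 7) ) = even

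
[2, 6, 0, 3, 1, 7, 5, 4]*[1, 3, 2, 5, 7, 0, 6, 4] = [2, 6, 1, 5, 3, 4, 0, 7]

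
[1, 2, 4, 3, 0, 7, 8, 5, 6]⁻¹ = [4, 0, 1, 3, 2, 7, 8, 5, 6]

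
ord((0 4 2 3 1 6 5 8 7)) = 9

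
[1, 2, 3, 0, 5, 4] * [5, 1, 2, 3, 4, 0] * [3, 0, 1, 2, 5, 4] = [0, 1, 2, 4, 3, 5]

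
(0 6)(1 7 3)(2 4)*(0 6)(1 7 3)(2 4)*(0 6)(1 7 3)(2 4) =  (0 6)(2 4)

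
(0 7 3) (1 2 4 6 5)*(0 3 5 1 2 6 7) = (1 6) (2 4 7 5) 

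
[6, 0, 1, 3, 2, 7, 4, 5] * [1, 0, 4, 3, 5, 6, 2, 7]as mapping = [0→2, 1→1, 2→0, 3→3, 4→4, 5→7, 6→5, 7→6]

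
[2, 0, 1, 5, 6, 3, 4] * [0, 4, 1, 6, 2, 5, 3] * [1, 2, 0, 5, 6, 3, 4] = [2, 1, 6, 3, 5, 4, 0]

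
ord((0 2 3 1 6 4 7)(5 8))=14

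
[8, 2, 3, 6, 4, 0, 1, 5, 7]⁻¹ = [5, 6, 1, 2, 4, 7, 3, 8, 0]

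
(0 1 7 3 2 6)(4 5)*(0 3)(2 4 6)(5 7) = (0 1 5 6 3 4 7)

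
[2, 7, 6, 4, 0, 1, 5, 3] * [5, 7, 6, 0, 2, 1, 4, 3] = [6, 3, 4, 2, 5, 7, 1, 0]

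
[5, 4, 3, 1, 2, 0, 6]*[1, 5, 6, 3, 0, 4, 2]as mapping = [0→4, 1→0, 2→3, 3→5, 4→6, 5→1, 6→2]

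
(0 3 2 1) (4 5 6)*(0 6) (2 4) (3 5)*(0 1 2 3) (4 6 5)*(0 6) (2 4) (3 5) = (0 2 4 6 5 1 3) 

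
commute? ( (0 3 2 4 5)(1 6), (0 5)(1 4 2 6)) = no: (0 3 2 4 5)(1 6) * (0 5)(1 4 2 6) = (0 3 6 4), (0 5)(1 4 2 6) * (0 3 2 4 5)(1 6) = (1 5 3 2)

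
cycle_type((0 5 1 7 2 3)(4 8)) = 2.6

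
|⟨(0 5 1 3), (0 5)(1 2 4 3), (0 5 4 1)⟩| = 720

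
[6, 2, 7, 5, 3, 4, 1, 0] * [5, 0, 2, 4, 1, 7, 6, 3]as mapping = [0→6, 1→2, 2→3, 3→7, 4→4, 5→1, 6→0, 7→5]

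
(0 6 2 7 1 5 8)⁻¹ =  (0 8 5 1 7 2 6)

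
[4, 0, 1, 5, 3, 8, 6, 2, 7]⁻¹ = [1, 2, 7, 4, 0, 3, 6, 8, 5]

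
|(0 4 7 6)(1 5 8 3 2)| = 20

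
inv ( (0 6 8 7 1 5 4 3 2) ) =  (0 2 3 4 5 1 7 8 6) 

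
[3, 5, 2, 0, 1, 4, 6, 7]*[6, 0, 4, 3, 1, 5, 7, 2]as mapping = [0→3, 1→5, 2→4, 3→6, 4→0, 5→1, 6→7, 7→2]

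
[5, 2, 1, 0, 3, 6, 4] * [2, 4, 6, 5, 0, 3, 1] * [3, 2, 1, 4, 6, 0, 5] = [4, 5, 6, 1, 0, 2, 3]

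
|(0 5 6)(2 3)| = 6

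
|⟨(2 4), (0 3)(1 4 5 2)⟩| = 8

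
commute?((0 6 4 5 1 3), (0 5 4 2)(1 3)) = no:(0 6 4 5 1 3)*(0 5 4 2)(1 3) = (0 6 2)(3 5), (0 5 4 2)(1 3)*(0 6 4 5 1 3) = (0 1)(2 6 4)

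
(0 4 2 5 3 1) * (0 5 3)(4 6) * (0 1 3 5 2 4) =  (0 6)(1 2 5)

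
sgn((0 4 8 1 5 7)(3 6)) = 1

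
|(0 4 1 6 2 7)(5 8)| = 6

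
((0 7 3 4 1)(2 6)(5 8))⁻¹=(0 1 4 3 7)(2 6)(5 8)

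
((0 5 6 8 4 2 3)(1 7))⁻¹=(0 3 2 4 8 6 5)(1 7)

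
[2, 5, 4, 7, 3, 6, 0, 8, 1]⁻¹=[6, 8, 0, 4, 2, 1, 5, 3, 7]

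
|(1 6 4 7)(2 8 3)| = 12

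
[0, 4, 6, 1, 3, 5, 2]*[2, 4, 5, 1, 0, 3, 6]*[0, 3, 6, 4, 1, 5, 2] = [6, 0, 2, 1, 3, 4, 5]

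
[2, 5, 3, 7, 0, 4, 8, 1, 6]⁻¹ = [4, 7, 0, 2, 5, 1, 8, 3, 6]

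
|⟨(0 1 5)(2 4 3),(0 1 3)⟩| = 360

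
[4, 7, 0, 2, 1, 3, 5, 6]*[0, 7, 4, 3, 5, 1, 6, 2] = [5, 2, 0, 4, 7, 3, 1, 6]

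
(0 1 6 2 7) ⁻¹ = (0 7 2 6 1) 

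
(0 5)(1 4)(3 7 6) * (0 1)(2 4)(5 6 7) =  (0 6 3 5 1 2 4)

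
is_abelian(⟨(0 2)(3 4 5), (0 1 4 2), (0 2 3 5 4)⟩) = no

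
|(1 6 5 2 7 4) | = 6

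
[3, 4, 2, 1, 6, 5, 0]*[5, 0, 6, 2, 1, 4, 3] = [2, 1, 6, 0, 3, 4, 5]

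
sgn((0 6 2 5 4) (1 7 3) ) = 1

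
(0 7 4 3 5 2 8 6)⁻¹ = (0 6 8 2 5 3 4 7)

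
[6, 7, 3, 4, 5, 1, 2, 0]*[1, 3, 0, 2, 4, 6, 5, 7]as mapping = [0→5, 1→7, 2→2, 3→4, 4→6, 5→3, 6→0, 7→1]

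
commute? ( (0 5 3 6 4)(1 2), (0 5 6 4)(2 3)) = no: (0 5 3 6 4)(1 2) * (0 5 6 4)(2 3) = (0 6)(1 3 4 5 2), (0 5 6 4)(2 3) * (0 5 3 6 4)(1 2) = (0 3 1 2 6)(4 5)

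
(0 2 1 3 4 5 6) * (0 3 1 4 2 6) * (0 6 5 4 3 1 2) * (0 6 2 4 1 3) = (0 5 2)(1 4)(3 6)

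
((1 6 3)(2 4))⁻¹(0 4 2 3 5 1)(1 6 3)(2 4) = (0 2 4 1 5 6)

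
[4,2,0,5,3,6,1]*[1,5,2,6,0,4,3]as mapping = [0→0,1→2,2→1,3→4,4→6,5→3,6→5]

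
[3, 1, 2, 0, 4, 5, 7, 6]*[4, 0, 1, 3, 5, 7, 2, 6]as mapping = [0→3, 1→0, 2→1, 3→4, 4→5, 5→7, 6→6, 7→2]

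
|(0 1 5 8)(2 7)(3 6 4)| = 12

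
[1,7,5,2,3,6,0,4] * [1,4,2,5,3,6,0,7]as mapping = [0→4,1→7,2→6,3→2,4→5,5→0,6→1,7→3]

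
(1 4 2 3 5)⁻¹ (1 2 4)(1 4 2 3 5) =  (2 4 3)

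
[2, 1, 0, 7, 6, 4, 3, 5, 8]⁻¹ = [2, 1, 0, 6, 5, 7, 4, 3, 8]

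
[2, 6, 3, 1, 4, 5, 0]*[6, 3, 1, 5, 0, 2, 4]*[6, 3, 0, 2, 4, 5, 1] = [3, 4, 5, 2, 6, 0, 1]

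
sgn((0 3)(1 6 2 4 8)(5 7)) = 1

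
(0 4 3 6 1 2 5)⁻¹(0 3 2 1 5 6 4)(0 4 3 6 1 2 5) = (0 1 3 4 6 5 2)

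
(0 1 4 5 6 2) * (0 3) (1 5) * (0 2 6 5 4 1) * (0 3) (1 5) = (0 4 3 2) (1 5) 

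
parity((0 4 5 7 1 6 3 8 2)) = even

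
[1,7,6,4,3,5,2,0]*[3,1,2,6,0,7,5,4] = [1,4,5,0,6,7,2,3]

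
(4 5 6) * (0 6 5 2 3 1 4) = (0 6) (1 4 2 3) 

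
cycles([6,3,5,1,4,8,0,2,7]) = (0 6)(1 3)(2 5 8 7)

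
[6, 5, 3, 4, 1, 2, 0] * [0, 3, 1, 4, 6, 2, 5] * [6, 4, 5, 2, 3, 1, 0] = [1, 5, 3, 0, 2, 4, 6]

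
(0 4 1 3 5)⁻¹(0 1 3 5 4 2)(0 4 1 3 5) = (0 1 2 4 3 5)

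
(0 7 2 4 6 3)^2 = (0 2 6)(3 7 4)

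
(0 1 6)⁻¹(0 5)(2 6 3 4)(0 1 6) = (0 3 4 2)(1 5)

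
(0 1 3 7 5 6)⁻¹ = (0 6 5 7 3 1)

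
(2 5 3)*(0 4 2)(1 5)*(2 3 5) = (0 4 3)(1 2)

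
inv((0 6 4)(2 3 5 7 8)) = (0 4 6)(2 8 7 5 3)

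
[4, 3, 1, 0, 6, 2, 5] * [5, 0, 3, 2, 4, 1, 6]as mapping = [0→4, 1→2, 2→0, 3→5, 4→6, 5→3, 6→1]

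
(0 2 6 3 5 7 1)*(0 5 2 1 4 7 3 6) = (0 1 5 3 2)(4 7)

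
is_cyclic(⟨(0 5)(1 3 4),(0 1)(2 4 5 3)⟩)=no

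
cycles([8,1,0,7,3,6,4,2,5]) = (0 8 5 6 4 3 7 2)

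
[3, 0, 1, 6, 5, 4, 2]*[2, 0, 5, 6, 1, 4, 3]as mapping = [0→6, 1→2, 2→0, 3→3, 4→4, 5→1, 6→5]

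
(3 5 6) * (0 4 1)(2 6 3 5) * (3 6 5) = (0 4 1)(2 5 6 3)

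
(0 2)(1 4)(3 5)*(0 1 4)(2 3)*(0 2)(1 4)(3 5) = (0 5)(1 2 4)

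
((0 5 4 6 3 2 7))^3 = (0 6 7 4 2 5 3)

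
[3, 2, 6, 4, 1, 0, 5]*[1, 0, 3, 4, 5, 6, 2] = [4, 3, 2, 5, 0, 1, 6]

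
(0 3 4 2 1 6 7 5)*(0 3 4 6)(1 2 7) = (0 4 7 5 3 6 1)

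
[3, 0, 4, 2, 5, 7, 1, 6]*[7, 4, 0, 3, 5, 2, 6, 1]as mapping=[0→3, 1→7, 2→5, 3→0, 4→2, 5→1, 6→4, 7→6]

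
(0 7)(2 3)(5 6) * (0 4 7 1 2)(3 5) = (0 1 2 5 6 3)(4 7)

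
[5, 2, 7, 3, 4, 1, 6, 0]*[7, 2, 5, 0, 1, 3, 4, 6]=[3, 5, 6, 0, 1, 2, 4, 7]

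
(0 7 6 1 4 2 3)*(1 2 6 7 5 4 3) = (0 5 4 6 2 1 3)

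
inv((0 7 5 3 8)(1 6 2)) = (0 8 3 5 7)(1 2 6)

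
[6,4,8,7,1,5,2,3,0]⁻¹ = [8,4,6,7,1,5,0,3,2]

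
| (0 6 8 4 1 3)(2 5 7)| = 6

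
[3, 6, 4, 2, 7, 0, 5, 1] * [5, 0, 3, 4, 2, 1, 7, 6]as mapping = [0→4, 1→7, 2→2, 3→3, 4→6, 5→5, 6→1, 7→0]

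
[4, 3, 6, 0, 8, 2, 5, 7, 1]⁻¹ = [3, 8, 5, 1, 0, 6, 2, 7, 4]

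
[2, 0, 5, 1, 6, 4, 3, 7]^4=[6, 4, 3, 5, 0, 1, 2, 7]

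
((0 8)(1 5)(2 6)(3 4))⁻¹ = (0 8)(1 5)(2 6)(3 4)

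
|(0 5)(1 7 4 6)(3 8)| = 4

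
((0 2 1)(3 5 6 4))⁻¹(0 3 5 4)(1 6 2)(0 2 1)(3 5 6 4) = (0 4 1)(2 5 6 3)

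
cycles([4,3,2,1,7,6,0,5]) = (0 4 7 5 6)(1 3)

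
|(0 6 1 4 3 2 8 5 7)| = 9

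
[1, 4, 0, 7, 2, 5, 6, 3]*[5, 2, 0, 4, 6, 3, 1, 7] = [2, 6, 5, 7, 0, 3, 1, 4]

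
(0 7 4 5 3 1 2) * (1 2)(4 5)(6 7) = (0 6 7 5 3 2)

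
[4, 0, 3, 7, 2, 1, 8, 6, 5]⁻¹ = [1, 5, 4, 2, 0, 8, 7, 3, 6]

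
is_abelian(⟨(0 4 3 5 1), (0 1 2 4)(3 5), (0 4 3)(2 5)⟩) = no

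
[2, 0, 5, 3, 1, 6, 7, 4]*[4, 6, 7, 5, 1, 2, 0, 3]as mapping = [0→7, 1→4, 2→2, 3→5, 4→6, 5→0, 6→3, 7→1]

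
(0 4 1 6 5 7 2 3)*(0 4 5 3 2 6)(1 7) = (0 5 1)(3 4 7 6)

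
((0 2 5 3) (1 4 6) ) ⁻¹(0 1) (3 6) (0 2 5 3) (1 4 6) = (0 1) (2 4) 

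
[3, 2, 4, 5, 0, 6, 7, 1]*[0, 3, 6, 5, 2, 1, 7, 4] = [5, 6, 2, 1, 0, 7, 4, 3]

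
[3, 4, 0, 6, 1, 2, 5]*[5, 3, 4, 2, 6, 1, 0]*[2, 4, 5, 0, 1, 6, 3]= [5, 3, 6, 2, 0, 1, 4]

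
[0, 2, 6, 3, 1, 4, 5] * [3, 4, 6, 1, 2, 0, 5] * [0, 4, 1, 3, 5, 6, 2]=[3, 2, 6, 4, 5, 1, 0]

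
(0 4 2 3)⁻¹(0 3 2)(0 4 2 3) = (0 3 4)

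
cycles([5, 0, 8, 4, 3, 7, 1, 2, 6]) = (0 5 7 2 8 6 1)(3 4)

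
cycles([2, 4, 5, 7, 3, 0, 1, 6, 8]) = (0 2 5) (1 4 3 7 6) 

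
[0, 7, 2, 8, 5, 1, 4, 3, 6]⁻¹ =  [0, 5, 2, 7, 6, 4, 8, 1, 3]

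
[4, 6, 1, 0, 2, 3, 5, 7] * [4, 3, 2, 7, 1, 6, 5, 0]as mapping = [0→1, 1→5, 2→3, 3→4, 4→2, 5→7, 6→6, 7→0]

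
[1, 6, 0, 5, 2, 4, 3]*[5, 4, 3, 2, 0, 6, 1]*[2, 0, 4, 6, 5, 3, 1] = [5, 0, 3, 1, 6, 2, 4]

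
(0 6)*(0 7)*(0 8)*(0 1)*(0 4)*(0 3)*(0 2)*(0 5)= (0 6 7 8 1 4 3 2 5)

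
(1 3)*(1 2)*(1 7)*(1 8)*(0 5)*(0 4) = (0 5 4)(1 3 2 7 8)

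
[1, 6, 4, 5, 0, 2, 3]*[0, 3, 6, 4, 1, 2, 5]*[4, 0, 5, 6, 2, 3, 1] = [6, 3, 0, 5, 4, 1, 2]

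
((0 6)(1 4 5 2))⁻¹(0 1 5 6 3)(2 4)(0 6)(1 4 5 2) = (0 3 6 4 2)(1 5)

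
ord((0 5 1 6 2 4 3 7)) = 8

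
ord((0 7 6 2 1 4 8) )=7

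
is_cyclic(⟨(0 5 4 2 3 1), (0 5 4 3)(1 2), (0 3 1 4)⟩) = no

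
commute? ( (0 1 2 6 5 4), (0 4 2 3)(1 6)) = no: (0 1 2 6 5 4) * (0 4 2 3)(1 6) = (0 6 5 2 1 3), (0 4 2 3)(1 6) * (0 1 2 6 5 4) = (1 5 4 6 2 3)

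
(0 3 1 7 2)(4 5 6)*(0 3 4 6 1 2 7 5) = (0 4)(1 5)(2 3)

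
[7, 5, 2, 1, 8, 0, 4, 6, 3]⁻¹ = [5, 3, 2, 8, 6, 1, 7, 0, 4]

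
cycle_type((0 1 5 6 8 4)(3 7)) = 2.6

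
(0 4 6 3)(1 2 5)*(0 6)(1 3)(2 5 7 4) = (0 2 7 4)(1 5 3 6)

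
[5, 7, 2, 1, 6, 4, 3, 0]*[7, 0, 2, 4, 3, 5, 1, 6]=[5, 6, 2, 0, 1, 3, 4, 7]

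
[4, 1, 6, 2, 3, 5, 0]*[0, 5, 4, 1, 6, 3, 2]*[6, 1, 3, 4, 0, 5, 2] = [2, 5, 3, 0, 1, 4, 6]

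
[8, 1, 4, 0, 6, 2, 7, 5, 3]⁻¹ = [3, 1, 5, 8, 2, 7, 4, 6, 0]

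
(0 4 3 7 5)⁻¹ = (0 5 7 3 4)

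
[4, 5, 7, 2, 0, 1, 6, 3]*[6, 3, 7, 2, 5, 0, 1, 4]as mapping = [0→5, 1→0, 2→4, 3→7, 4→6, 5→3, 6→1, 7→2]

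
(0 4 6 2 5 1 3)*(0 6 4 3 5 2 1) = (0 3 6 1 5)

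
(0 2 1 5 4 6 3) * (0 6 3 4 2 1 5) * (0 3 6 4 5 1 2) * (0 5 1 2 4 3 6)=(0 4)(1 6)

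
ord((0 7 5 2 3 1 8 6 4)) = 9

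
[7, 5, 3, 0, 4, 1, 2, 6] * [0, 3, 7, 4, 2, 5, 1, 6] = [6, 5, 4, 0, 2, 3, 7, 1]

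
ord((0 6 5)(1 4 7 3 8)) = 15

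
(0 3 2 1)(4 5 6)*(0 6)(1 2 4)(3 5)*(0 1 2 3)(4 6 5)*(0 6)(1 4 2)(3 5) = (0 2 5 4 6 1 3)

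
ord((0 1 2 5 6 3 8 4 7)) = 9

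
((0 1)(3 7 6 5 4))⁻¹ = (0 1)(3 4 5 6 7)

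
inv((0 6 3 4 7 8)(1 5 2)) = (0 8 7 4 3 6)(1 2 5)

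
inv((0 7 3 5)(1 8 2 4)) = (0 5 3 7)(1 4 2 8)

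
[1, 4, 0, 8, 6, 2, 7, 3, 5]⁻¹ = [2, 0, 5, 7, 1, 8, 4, 6, 3]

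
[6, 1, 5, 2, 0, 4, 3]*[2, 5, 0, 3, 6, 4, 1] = [1, 5, 4, 0, 2, 6, 3]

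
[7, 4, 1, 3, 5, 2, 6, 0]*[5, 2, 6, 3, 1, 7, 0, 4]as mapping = [0→4, 1→1, 2→2, 3→3, 4→7, 5→6, 6→0, 7→5]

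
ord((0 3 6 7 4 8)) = 6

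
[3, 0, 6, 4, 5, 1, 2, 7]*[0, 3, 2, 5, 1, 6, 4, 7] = [5, 0, 4, 1, 6, 3, 2, 7]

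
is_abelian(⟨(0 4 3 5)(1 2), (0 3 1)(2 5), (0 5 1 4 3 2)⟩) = no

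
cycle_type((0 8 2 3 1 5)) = 6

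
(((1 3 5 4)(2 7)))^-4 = ()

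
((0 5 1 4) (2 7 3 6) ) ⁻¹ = (0 4 1 5) (2 6 3 7) 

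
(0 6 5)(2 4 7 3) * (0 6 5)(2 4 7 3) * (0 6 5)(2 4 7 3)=(2 3 7 4)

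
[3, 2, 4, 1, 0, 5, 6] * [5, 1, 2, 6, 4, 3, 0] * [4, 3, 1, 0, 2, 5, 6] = [6, 1, 2, 3, 5, 0, 4]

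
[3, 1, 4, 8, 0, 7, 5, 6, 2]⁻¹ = [4, 1, 8, 0, 2, 6, 7, 5, 3]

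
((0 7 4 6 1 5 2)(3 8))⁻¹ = (0 2 5 1 6 4 7)(3 8)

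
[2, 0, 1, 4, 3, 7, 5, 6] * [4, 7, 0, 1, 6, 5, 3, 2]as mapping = [0→0, 1→4, 2→7, 3→6, 4→1, 5→2, 6→5, 7→3]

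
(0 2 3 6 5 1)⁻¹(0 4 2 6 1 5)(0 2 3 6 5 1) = (0 1 2 4 3 5)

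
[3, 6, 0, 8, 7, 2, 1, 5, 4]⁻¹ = [2, 6, 5, 0, 8, 7, 1, 4, 3]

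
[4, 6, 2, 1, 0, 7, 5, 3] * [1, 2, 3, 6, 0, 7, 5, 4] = [0, 5, 3, 2, 1, 4, 7, 6]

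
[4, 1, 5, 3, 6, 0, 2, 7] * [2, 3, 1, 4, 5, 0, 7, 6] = [5, 3, 0, 4, 7, 2, 1, 6]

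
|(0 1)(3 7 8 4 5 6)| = 6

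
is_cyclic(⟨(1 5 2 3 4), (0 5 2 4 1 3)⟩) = no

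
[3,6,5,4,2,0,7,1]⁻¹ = [5,7,4,0,3,2,1,6]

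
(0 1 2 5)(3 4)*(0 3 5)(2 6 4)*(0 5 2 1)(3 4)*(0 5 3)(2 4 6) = (0 5 6)(1 2 3)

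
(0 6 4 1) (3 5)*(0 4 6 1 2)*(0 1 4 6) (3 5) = (0 4 2 1 6) 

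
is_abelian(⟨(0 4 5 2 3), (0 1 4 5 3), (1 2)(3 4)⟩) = no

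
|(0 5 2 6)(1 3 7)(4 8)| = 12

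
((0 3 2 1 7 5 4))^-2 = (0 5 1 3 4 7 2)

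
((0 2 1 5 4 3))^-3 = (0 5)(1 3)(2 4)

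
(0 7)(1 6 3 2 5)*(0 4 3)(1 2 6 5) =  (0 7 4 3 6)(1 5 2)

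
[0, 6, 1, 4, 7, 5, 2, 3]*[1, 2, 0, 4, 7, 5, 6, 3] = [1, 6, 2, 7, 3, 5, 0, 4]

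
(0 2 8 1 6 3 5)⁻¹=(0 5 3 6 1 8 2)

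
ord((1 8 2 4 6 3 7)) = 7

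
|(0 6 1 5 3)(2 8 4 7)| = 20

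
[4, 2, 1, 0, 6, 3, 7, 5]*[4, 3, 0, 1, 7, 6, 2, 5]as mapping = [0→7, 1→0, 2→3, 3→4, 4→2, 5→1, 6→5, 7→6]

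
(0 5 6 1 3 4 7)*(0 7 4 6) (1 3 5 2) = (0 2 1 5) (3 6) 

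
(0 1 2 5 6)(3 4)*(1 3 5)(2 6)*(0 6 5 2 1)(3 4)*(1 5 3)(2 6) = (0 4 6 2)(1 3)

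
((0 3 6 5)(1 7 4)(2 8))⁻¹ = (0 5 6 3)(1 4 7)(2 8)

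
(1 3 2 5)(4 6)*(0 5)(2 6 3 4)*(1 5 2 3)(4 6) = (0 2)(1 6 3 4)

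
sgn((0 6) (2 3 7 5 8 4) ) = 1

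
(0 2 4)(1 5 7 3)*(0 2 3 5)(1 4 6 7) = (0 3 4 2 6 7 5 1)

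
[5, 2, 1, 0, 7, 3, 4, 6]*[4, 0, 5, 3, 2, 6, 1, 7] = [6, 5, 0, 4, 7, 3, 2, 1]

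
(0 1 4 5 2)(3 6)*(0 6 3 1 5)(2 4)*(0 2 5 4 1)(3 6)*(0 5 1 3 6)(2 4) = (0 2 6 5 3)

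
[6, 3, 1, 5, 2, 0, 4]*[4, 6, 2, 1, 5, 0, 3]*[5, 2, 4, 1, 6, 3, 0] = [1, 2, 0, 5, 4, 6, 3] 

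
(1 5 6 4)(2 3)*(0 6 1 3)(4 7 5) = (0 6 7 5 1 4 3 2)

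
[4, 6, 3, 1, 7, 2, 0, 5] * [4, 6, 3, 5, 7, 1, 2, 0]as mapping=[0→7, 1→2, 2→5, 3→6, 4→0, 5→3, 6→4, 7→1]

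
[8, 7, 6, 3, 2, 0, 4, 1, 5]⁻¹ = [5, 7, 4, 3, 6, 8, 2, 1, 0]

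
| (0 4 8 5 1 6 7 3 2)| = 9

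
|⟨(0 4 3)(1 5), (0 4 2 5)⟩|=720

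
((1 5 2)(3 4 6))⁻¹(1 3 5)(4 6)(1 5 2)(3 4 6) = (2 5 4)(3 6)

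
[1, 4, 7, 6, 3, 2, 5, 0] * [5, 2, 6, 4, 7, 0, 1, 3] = [2, 7, 3, 1, 4, 6, 0, 5]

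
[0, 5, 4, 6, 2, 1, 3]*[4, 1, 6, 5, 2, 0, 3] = [4, 0, 2, 3, 6, 1, 5]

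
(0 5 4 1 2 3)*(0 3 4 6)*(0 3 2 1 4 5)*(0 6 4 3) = (0 6)(2 5 4 3)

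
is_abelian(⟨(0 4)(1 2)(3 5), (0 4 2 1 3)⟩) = no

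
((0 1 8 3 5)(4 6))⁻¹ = (0 5 3 8 1)(4 6)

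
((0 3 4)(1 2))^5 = (0 4 3)(1 2)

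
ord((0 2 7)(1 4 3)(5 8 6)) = 3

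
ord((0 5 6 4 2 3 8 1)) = 8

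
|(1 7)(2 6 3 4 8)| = 10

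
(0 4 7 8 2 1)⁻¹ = (0 1 2 8 7 4)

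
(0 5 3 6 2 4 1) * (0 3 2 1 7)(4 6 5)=(0 4 7)(1 3 5 2 6)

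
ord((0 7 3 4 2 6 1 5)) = 8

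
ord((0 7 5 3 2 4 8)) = 7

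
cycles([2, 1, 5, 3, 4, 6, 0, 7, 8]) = (0 2 5 6)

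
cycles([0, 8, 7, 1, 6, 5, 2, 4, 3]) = (1 8 3)(2 7 4 6)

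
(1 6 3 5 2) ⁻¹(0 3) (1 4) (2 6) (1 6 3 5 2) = (0 5) (1 3) (4 6) 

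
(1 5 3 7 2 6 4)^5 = (1 6 7 5 4 2 3)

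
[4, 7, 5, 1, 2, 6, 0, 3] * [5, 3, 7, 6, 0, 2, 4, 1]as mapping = [0→0, 1→1, 2→2, 3→3, 4→7, 5→4, 6→5, 7→6]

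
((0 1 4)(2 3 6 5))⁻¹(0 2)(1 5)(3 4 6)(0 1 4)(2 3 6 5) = (0 5 6)(1 3)(2 4)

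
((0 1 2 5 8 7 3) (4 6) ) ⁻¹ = (0 3 7 8 5 2 1) (4 6) 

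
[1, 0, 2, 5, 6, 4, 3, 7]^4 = [0, 1, 2, 3, 4, 5, 6, 7]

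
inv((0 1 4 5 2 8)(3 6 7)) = (0 8 2 5 4 1)(3 7 6)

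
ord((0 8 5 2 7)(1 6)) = 10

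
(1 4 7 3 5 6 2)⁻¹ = (1 2 6 5 3 7 4)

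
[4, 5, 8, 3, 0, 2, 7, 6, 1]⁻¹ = [4, 8, 5, 3, 0, 1, 7, 6, 2]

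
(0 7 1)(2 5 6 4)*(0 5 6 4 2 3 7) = (1 5 4 3 7)(2 6)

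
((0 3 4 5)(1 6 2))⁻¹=(0 5 4 3)(1 2 6)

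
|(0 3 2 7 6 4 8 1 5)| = 9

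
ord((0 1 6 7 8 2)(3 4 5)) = 6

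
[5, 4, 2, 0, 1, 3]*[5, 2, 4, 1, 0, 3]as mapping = [0→3, 1→0, 2→4, 3→5, 4→2, 5→1]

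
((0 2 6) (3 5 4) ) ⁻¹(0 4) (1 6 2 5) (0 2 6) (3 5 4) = (0 6 4 1) (2 3) 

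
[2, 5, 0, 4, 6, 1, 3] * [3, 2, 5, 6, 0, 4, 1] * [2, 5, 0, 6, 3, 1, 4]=[1, 3, 6, 2, 5, 0, 4]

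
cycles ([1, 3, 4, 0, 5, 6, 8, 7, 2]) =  (0 1 3) (2 4 5 6 8) 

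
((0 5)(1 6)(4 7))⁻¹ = (0 5)(1 6)(4 7)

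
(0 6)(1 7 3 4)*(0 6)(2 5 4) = (1 7 3 2 5 4)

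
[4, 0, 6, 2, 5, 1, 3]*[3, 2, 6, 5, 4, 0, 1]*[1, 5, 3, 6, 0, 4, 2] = [0, 6, 5, 2, 1, 3, 4]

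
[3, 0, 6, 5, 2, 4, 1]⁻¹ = [1, 6, 4, 0, 5, 3, 2]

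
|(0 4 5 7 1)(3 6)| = 10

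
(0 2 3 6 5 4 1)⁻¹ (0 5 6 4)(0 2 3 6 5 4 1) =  (1 2 4 5)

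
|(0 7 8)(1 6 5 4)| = 12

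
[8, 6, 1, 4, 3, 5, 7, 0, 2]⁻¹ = [7, 2, 8, 4, 3, 5, 1, 6, 0]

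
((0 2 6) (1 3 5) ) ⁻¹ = (0 6 2) (1 5 3) 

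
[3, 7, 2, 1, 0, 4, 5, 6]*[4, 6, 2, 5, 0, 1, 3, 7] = [5, 7, 2, 6, 4, 0, 1, 3]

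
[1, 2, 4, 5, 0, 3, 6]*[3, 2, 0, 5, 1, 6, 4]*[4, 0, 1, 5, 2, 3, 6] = [1, 4, 0, 6, 5, 3, 2]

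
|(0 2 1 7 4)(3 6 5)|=15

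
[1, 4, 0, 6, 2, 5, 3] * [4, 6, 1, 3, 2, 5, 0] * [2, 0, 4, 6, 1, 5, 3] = [3, 4, 1, 2, 0, 5, 6]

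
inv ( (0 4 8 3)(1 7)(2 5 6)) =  (0 3 8 4)(1 7)(2 6 5)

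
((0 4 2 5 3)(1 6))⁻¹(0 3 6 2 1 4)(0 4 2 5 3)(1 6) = (0 1 5 6 2 4)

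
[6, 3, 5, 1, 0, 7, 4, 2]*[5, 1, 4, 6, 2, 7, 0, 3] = [0, 6, 7, 1, 5, 3, 2, 4]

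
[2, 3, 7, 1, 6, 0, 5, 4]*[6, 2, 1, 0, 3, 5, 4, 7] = [1, 0, 7, 2, 4, 6, 5, 3]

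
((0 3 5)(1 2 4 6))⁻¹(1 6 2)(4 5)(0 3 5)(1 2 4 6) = (0 6)(1 4 2)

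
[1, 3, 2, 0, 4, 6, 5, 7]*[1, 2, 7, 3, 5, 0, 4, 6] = [2, 3, 7, 1, 5, 4, 0, 6]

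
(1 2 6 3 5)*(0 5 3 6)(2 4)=(0 5 1 4 2)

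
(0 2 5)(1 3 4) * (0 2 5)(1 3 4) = (0 5 2)(1 4 3)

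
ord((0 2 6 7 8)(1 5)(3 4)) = 10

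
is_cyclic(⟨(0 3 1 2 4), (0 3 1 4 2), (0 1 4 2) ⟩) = no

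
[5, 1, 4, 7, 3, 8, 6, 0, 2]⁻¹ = [7, 1, 8, 4, 2, 0, 6, 3, 5]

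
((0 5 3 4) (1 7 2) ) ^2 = (0 3) (1 2 7) (4 5) 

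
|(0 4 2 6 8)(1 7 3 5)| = 20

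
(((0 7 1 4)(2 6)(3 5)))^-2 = (0 1)(4 7)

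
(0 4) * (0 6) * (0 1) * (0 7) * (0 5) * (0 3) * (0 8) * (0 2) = (0 4 6 1 7 5 3 8 2)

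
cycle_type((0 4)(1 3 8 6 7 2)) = 2.6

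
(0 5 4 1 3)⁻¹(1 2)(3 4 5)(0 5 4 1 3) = (0 1 4)(2 3)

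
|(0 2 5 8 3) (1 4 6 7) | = 20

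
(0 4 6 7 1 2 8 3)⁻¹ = (0 3 8 2 1 7 6 4)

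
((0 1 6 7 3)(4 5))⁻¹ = (0 3 7 6 1)(4 5)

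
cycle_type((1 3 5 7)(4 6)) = 2.4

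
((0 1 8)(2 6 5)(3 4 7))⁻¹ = (0 8 1)(2 5 6)(3 7 4)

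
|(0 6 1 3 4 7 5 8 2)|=9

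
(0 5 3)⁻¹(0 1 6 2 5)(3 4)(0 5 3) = (0 4)(1 6 2 3 5)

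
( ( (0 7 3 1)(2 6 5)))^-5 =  (0 1 3 7)(2 6 5)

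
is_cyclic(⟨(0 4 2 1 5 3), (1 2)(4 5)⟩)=no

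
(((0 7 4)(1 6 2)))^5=(0 4 7)(1 2 6)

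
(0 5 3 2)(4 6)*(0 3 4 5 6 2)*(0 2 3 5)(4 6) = (0 4 3 2 5 6)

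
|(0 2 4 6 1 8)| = 6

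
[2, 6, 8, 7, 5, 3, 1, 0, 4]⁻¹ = [7, 6, 0, 5, 8, 4, 1, 3, 2]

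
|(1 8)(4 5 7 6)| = 4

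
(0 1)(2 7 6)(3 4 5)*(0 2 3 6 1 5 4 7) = (0 5 6 3 7 1 2)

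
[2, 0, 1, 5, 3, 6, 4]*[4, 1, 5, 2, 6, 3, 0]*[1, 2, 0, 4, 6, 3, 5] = [3, 6, 2, 4, 0, 1, 5]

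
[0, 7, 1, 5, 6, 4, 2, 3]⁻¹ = [0, 2, 6, 7, 5, 3, 4, 1]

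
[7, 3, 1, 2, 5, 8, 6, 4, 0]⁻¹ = [8, 2, 3, 1, 7, 4, 6, 0, 5]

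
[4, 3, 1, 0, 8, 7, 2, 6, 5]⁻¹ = [3, 2, 6, 1, 0, 8, 7, 5, 4]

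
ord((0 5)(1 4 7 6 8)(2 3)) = 10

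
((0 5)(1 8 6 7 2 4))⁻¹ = (0 5)(1 4 2 7 6 8)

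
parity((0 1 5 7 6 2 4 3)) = odd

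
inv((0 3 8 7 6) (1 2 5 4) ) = (0 6 7 8 3) (1 4 5 2) 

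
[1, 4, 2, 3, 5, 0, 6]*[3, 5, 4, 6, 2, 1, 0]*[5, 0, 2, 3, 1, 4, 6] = [4, 2, 1, 6, 0, 3, 5]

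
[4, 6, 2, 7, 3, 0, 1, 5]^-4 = [4, 1, 2, 7, 3, 0, 6, 5]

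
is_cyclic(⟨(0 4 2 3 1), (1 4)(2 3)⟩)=no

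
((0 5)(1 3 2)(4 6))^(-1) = (0 5)(1 2 3)(4 6)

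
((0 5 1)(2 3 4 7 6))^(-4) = (0 1 5)(2 3 4 7 6)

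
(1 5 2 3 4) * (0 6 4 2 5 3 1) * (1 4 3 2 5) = (0 6 3 5 1 2 4)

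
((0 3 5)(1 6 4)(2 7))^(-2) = (0 3 5)(1 6 4)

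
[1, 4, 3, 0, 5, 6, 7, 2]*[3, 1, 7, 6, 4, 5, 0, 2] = [1, 4, 6, 3, 5, 0, 2, 7] 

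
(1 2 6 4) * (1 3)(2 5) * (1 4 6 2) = (1 5)(3 4)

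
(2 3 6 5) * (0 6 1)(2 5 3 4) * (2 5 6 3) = (0 3 1)(2 4 5 6)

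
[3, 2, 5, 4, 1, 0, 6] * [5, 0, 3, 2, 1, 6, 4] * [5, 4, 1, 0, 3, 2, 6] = [1, 0, 6, 4, 5, 2, 3]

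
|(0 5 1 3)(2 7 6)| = 12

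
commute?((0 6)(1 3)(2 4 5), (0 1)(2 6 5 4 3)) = no:(0 6)(1 3)(2 4 5)*(0 1)(2 6 5 4 3) = (0 5 6 1 2 3), (0 1)(2 6 5 4 3)*(0 6)(1 3)(2 4 5) = (0 3 4 1 6 2)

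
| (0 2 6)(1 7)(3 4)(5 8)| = 6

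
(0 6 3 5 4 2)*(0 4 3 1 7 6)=(1 7 6)(2 4)(3 5)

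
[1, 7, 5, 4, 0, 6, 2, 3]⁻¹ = [4, 0, 6, 7, 3, 2, 5, 1]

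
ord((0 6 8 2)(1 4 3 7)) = 4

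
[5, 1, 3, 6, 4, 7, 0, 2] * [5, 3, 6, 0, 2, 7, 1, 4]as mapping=[0→7, 1→3, 2→0, 3→1, 4→2, 5→4, 6→5, 7→6]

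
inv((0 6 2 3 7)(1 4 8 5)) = (0 7 3 2 6)(1 5 8 4)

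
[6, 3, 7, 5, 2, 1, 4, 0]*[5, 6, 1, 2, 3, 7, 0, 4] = [0, 2, 4, 7, 1, 6, 3, 5]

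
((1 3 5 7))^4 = ()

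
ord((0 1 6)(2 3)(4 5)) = 6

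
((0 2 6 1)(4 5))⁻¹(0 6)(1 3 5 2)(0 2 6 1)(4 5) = (0 3 4 6)(1 2)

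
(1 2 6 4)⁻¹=(1 4 6 2)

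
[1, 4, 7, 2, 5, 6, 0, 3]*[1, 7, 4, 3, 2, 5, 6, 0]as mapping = [0→7, 1→2, 2→0, 3→4, 4→5, 5→6, 6→1, 7→3]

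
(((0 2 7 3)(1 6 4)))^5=(0 2 7 3)(1 4 6)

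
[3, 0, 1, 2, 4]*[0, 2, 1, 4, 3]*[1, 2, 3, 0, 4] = [4, 1, 3, 2, 0]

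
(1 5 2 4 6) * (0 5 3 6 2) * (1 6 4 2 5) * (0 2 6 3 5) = (0 1 5 2 6 3 4)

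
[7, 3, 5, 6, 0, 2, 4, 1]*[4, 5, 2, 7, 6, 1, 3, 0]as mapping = [0→0, 1→7, 2→1, 3→3, 4→4, 5→2, 6→6, 7→5]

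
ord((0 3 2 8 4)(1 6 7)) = 15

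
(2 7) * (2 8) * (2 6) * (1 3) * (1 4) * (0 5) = (0 5) (1 3 4) (2 7 8 6) 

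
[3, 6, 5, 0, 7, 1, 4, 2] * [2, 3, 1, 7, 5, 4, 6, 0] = [7, 6, 4, 2, 0, 3, 5, 1]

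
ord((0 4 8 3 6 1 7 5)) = 8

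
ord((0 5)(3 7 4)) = 6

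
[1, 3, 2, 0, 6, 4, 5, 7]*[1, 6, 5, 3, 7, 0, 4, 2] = [6, 3, 5, 1, 4, 7, 0, 2]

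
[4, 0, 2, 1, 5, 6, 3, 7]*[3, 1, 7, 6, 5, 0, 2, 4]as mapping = [0→5, 1→3, 2→7, 3→1, 4→0, 5→2, 6→6, 7→4]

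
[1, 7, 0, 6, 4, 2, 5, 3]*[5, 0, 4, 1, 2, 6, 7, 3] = [0, 3, 5, 7, 2, 4, 6, 1]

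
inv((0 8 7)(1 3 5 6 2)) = (0 7 8)(1 2 6 5 3)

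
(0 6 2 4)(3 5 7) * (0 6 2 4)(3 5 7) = (0 2)(3 7 5)(4 6)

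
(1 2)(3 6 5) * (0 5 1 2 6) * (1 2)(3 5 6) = (0 6 2 1 3)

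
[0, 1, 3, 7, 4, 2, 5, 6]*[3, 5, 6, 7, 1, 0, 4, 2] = [3, 5, 7, 2, 1, 6, 0, 4]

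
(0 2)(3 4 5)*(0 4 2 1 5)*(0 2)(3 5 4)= (0 1 4 2 3)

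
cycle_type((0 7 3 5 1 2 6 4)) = 8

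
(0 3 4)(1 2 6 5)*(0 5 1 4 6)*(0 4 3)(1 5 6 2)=(2 4 6 5 3)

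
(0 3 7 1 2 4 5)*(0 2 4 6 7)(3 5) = (0 5 2 6 7 1 4 3)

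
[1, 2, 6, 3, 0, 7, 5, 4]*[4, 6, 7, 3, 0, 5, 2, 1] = [6, 7, 2, 3, 4, 1, 5, 0]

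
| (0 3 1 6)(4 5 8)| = 12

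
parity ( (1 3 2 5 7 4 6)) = even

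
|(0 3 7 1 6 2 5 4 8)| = 9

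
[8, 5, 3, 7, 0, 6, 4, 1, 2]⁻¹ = [4, 7, 8, 2, 6, 1, 5, 3, 0]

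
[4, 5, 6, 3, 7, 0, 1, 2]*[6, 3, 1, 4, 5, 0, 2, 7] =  [5, 0, 2, 4, 7, 6, 3, 1]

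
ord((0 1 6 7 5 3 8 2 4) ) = 9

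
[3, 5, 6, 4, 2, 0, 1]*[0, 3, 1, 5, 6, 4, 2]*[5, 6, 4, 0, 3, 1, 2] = [1, 3, 4, 2, 6, 5, 0]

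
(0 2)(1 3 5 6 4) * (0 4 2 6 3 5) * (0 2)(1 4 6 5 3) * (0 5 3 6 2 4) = (0 3 4)(1 6 5)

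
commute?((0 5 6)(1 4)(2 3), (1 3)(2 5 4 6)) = no:(0 5 6)(1 4)(2 3)*(1 3)(2 5 4 6) = (0 4 3 5 2 1 6), (1 3)(2 5 4 6)*(0 5 6)(1 4)(2 3) = (0 5 1 2 6 3 4)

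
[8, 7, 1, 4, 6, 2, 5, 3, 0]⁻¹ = [8, 2, 5, 7, 3, 6, 4, 1, 0]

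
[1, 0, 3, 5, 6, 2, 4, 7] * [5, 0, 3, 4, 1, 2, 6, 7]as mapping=[0→0, 1→5, 2→4, 3→2, 4→6, 5→3, 6→1, 7→7]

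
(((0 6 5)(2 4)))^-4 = (0 5 6)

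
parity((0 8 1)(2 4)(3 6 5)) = odd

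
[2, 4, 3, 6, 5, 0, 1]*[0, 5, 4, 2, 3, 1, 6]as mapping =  [0→4, 1→3, 2→2, 3→6, 4→1, 5→0, 6→5]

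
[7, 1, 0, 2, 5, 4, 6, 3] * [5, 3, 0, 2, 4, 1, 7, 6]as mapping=[0→6, 1→3, 2→5, 3→0, 4→1, 5→4, 6→7, 7→2]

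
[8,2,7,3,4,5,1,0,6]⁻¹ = [7,6,1,3,4,5,8,2,0]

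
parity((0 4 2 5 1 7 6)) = even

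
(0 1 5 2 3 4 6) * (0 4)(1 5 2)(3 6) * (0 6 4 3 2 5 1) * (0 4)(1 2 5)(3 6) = (0 2)(4 5)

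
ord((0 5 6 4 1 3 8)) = 7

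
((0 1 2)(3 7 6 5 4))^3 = (3 5 7 4 6)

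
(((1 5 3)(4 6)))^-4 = (1 3 5)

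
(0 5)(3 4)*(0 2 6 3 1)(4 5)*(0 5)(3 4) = (0 3)(1 5 2 6 4)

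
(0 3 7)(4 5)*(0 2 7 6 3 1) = (0 1)(2 7)(3 6)(4 5)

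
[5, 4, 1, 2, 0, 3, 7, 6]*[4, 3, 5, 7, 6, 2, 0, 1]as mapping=[0→2, 1→6, 2→3, 3→5, 4→4, 5→7, 6→1, 7→0]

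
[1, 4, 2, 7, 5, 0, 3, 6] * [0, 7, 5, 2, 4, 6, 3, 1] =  [7, 4, 5, 1, 6, 0, 2, 3]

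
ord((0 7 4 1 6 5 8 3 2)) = 9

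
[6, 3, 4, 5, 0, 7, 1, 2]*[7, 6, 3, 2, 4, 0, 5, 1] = [5, 2, 4, 0, 7, 1, 6, 3]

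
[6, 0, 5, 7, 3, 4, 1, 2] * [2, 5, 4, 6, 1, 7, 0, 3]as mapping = [0→0, 1→2, 2→7, 3→3, 4→6, 5→1, 6→5, 7→4]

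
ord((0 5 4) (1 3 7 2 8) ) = 15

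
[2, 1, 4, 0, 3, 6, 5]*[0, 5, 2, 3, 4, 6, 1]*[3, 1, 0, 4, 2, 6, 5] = [0, 6, 2, 3, 4, 1, 5]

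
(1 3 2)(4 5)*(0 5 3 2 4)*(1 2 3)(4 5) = (0 4 1 3 5)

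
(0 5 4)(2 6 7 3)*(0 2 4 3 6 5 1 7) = (0 1 7 6)(2 5 3 4)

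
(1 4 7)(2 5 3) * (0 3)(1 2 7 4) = (0 3 7 2 5)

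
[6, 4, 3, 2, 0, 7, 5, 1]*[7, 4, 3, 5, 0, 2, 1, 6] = [1, 0, 5, 3, 7, 6, 2, 4]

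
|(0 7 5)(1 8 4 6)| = 12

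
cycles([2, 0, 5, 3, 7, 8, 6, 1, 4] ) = (0 2 5 8 4 7 1)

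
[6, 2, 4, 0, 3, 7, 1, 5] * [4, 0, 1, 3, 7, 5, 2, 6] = [2, 1, 7, 4, 3, 6, 0, 5] 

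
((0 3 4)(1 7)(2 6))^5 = (0 4 3)(1 7)(2 6)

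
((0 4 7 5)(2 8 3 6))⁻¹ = (0 5 7 4)(2 6 3 8)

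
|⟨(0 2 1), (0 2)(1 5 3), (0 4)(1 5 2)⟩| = 720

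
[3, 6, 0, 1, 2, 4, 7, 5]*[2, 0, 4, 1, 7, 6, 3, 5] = [1, 3, 2, 0, 4, 7, 5, 6]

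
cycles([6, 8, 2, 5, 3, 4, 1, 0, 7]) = (0 6 1 8 7)(3 5 4)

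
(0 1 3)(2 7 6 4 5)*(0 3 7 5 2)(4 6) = (0 1 7 4 2 5)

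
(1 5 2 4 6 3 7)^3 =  (1 4 7 2 3 5 6)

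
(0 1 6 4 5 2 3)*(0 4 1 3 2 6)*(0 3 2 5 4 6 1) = (0 2 5 1 3 6)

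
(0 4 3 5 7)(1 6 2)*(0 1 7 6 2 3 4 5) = (0 5 6 3)(1 2 7)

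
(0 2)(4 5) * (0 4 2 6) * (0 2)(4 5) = (0 6 2 5)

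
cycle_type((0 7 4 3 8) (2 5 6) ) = 3.5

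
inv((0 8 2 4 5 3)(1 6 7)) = (0 3 5 4 2 8)(1 7 6)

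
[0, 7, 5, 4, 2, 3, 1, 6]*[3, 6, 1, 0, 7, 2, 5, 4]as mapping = [0→3, 1→4, 2→2, 3→7, 4→1, 5→0, 6→6, 7→5]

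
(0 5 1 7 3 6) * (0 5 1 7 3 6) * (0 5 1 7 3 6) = (0 7)(1 6)(3 5)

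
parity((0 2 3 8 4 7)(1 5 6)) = odd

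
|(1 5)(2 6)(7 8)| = 2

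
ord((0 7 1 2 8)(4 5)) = 10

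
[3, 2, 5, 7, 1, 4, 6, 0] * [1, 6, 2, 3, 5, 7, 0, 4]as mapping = [0→3, 1→2, 2→7, 3→4, 4→6, 5→5, 6→0, 7→1]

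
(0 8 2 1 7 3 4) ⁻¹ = (0 4 3 7 1 2 8) 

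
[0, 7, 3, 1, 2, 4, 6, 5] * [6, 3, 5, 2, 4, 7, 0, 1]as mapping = [0→6, 1→1, 2→2, 3→3, 4→5, 5→4, 6→0, 7→7]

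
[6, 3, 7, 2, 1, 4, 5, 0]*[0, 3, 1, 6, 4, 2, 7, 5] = [7, 6, 5, 1, 3, 4, 2, 0]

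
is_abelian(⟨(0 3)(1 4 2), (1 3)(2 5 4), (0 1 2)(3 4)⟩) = no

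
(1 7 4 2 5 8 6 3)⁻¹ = (1 3 6 8 5 2 4 7)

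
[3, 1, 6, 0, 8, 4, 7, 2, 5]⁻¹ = [3, 1, 7, 0, 5, 8, 2, 6, 4]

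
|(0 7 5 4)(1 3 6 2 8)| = 20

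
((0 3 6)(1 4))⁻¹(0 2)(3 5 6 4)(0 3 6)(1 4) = (0 1 6 5)(2 3)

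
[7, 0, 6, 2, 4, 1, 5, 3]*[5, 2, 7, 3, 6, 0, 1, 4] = [4, 5, 1, 7, 6, 2, 0, 3]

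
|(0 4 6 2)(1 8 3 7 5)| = 20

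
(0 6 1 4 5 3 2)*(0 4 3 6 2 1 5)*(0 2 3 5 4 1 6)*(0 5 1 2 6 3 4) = (0 4 6)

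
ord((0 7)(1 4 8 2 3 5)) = 6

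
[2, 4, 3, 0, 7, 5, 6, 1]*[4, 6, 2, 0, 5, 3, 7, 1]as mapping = [0→2, 1→5, 2→0, 3→4, 4→1, 5→3, 6→7, 7→6]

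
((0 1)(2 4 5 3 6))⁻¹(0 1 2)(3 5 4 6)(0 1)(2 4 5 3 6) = (0 4 1)(2 6 3 5)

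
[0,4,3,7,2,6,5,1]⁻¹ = [0,7,4,2,1,6,5,3]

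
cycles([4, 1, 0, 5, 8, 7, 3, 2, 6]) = (0 4 8 6 3 5 7 2)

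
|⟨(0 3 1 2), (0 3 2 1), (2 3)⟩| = 24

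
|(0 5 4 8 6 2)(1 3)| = 6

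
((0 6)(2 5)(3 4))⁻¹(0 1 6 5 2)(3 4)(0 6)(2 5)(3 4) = (0 2 5 6 1)(3 4)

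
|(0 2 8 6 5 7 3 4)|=8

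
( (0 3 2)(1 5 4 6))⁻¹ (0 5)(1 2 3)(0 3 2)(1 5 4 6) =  (0 2 5)(3 4)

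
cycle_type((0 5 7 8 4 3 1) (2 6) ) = 2.7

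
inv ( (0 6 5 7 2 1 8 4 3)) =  (0 3 4 8 1 2 7 5 6)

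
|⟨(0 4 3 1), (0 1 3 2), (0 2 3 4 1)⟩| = 120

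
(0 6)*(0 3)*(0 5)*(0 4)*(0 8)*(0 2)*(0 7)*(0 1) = (0 6 3 5 4 8 2 7 1) 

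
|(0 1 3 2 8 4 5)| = 7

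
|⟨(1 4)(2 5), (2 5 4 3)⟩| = 20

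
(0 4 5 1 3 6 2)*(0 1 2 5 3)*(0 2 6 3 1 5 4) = (1 2 5 6 4)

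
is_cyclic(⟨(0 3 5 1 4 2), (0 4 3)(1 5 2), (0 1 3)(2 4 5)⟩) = no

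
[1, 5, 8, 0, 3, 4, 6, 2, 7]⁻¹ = [3, 0, 7, 4, 5, 1, 6, 8, 2]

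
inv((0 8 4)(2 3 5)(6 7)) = (0 4 8)(2 5 3)(6 7)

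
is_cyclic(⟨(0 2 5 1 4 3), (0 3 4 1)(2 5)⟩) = no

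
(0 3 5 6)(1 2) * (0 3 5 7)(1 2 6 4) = (0 5 4 1 6 3 7)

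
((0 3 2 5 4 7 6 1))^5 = (0 7 2 1 4 3 6 5)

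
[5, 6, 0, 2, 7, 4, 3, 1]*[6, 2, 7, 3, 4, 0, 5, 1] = [0, 5, 6, 7, 1, 4, 3, 2]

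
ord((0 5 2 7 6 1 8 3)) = 8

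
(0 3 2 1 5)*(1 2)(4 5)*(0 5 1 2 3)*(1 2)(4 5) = (1 5 4 2 3)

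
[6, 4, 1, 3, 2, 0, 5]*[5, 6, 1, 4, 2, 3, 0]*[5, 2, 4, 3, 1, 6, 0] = [5, 4, 0, 1, 2, 6, 3]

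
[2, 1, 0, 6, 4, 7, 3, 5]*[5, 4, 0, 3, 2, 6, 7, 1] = [0, 4, 5, 7, 2, 1, 3, 6]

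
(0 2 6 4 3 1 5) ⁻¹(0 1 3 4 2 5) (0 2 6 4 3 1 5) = (0 2 5 1 3 6) 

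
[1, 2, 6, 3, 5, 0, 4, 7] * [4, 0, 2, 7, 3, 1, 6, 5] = [0, 2, 6, 7, 1, 4, 3, 5]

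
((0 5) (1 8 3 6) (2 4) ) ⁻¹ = (0 5) (1 6 3 8) (2 4) 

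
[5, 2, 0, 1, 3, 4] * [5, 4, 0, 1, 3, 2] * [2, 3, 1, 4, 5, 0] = [1, 2, 0, 5, 3, 4]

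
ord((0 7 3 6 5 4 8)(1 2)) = 14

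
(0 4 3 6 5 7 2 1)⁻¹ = (0 1 2 7 5 6 3 4)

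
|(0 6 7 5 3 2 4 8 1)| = 9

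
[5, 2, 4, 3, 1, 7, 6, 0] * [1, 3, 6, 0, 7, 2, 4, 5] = [2, 6, 7, 0, 3, 5, 4, 1]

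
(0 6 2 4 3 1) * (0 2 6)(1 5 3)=(1 2 4)(3 5)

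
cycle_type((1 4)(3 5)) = 2^2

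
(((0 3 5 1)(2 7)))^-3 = (0 3 5 1)(2 7)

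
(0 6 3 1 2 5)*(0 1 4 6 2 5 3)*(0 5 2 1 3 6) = (0 1 2 6 5 3 4)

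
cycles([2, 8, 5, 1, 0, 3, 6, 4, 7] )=(0 2 5 3 1 8 7 4)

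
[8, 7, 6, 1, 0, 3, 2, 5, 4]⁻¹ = [4, 3, 6, 5, 8, 7, 2, 1, 0]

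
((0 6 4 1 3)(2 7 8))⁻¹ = (0 3 1 4 6)(2 8 7)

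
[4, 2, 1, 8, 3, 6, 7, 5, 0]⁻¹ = [8, 2, 1, 4, 0, 7, 5, 6, 3]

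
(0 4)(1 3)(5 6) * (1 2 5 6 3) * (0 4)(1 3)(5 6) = (1 3 2 6 5)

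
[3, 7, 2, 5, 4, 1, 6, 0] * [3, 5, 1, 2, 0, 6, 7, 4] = [2, 4, 1, 6, 0, 5, 7, 3]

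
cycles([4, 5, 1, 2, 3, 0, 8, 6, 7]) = (0 4 3 2 1 5)(6 8 7)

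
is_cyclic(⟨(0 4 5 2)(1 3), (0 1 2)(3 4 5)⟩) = no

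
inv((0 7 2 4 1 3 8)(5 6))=(0 8 3 1 4 2 7)(5 6)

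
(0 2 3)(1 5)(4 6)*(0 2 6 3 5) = (0 6 4 3 2 5 1)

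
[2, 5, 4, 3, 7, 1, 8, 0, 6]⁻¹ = [7, 5, 0, 3, 2, 1, 8, 4, 6]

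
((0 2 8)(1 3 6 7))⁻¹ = (0 8 2)(1 7 6 3)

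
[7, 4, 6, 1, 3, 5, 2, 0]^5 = [7, 3, 6, 4, 1, 5, 2, 0]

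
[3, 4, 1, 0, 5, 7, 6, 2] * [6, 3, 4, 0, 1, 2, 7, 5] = [0, 1, 3, 6, 2, 5, 7, 4]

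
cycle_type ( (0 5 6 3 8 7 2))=7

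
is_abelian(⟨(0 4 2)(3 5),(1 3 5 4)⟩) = no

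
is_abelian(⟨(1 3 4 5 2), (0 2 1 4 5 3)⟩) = no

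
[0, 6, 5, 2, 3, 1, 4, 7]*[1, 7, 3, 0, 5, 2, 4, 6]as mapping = [0→1, 1→4, 2→2, 3→3, 4→0, 5→7, 6→5, 7→6]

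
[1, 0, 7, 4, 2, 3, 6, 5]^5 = [1, 0, 2, 3, 4, 5, 6, 7]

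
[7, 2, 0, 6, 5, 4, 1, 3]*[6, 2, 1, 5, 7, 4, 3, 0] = [0, 1, 6, 3, 4, 7, 2, 5]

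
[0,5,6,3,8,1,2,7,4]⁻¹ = [0,5,6,3,8,1,2,7,4]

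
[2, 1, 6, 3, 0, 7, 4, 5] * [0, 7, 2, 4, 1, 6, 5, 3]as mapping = [0→2, 1→7, 2→5, 3→4, 4→0, 5→3, 6→1, 7→6]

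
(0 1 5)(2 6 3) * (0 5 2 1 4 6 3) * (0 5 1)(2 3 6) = (0 4 2 6 5 1 3)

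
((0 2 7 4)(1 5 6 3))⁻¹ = (0 4 7 2)(1 3 6 5)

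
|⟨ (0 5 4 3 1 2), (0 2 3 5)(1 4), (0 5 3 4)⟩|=720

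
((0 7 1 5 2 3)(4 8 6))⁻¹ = (0 3 2 5 1 7)(4 6 8)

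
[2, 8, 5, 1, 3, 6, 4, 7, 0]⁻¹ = [8, 3, 0, 4, 6, 2, 5, 7, 1]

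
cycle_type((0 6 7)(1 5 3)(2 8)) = 2.3^2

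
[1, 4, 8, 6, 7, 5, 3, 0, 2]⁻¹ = [7, 0, 8, 6, 1, 5, 3, 4, 2]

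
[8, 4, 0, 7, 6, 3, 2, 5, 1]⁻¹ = [2, 8, 6, 5, 1, 7, 4, 3, 0]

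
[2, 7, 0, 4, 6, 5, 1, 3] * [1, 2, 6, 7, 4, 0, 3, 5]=[6, 5, 1, 4, 3, 0, 2, 7]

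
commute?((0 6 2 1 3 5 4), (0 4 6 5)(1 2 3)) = no:(0 6 2 1 3 5 4) * (0 4 6 5)(1 2 3) = (0 5 6 3), (0 4 6 5)(1 2 3) * (0 6 2 1 3 5 4) = (2 5 6 4)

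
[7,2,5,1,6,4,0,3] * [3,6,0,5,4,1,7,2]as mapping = [0→2,1→0,2→1,3→6,4→7,5→4,6→3,7→5]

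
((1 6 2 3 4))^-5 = ()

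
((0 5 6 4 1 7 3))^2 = (0 6 1 3 5 4 7)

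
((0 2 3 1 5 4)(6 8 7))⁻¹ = (0 4 5 1 3 2)(6 7 8)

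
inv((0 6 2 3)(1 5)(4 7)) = (0 3 2 6)(1 5)(4 7)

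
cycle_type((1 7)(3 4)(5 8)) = 2^3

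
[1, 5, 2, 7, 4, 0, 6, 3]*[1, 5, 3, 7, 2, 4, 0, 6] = [5, 4, 3, 6, 2, 1, 0, 7]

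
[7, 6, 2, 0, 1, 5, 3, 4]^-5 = [7, 6, 2, 0, 1, 5, 3, 4]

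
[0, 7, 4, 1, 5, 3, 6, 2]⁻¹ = [0, 3, 7, 5, 2, 4, 6, 1]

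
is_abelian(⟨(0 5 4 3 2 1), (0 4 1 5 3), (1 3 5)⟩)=no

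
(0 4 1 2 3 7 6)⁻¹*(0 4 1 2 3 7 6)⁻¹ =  (0 7 2 4 6 3 1)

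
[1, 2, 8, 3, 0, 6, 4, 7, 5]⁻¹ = [4, 0, 1, 3, 6, 8, 5, 7, 2]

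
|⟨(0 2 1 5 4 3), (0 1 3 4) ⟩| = 720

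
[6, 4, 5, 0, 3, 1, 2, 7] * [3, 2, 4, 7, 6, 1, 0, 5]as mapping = [0→0, 1→6, 2→1, 3→3, 4→7, 5→2, 6→4, 7→5]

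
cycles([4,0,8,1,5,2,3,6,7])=(0 4 5 2 8 7 6 3 1)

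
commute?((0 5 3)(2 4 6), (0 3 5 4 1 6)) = no:(0 5 3)(2 4 6)*(0 3 5 4 1 6) = (0 4)(1 6 2), (0 3 5 4 1 6)*(0 5 3)(2 4 6) = (1 2 4)(5 6)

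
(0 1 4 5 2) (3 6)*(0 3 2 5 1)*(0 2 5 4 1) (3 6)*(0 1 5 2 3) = (0 3) (1 5 4) (2 6) 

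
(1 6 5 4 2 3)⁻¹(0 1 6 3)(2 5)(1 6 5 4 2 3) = (0 6 5 1)(3 4)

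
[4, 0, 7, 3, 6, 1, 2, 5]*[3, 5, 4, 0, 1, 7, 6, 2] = [1, 3, 2, 0, 6, 5, 4, 7]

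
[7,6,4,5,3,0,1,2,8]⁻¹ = [5,6,7,4,2,3,1,0,8]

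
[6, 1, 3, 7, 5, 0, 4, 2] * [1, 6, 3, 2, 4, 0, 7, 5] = [7, 6, 2, 5, 0, 1, 4, 3]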